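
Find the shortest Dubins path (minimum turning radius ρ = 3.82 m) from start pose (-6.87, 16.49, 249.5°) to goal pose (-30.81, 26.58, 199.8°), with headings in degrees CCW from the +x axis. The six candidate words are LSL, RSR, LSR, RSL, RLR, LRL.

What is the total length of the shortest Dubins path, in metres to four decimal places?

Let ψ = atan2(Δy, Δx) = atan2(10.09, -23.94) = 157.1460° be the start→goal bearing.
Normalize: d = |goal − start| / ρ = 25.979448/3.82 = 6.800903, α = (θ_start − ψ) mod 360° = 92.3540° = 1.611881 rad, β = (θ_goal − ψ) mod 360° = 42.6540° = 0.744452 rad.
Common terms: sin α = 0.999156, cos α = -0.041073, sin β = 0.677569, cos β = 0.735459, cos(α−β) = 0.646790, d² = 46.252275. Work in radians in the unit-radius frame; every candidate has L = ρ·(t + p + q).
LSL: p² = 2 + d² − 2cos(α−β) + 2d(sin α − sin β) = 51.332859; p = √p² = 7.164695; φ = atan2(cos β − cos α, d + sin α − sin β) = 0.108596 rad; t = (φ − α) mod 2π = 4.779901 rad, q = (β − φ) mod 2π = 0.635856 rad → L = 3.82·(4.779901 + 7.164695 + 0.635856) = 3.82·12.580452 = 48.057327 m
RSR: p² = 2 + d² − 2cos(α−β) + 2d(sin β − sin α) = 42.584532; p = √p² = 6.525683; φ = atan2(cos α − cos β, d − sin α + sin β) = -0.119279 rad; t = (α − φ) mod 2π = 1.731160 rad, q = (φ − β) mod 2π = 5.419454 rad → L = 3.82·(1.731160 + 6.525683 + 5.419454) = 3.82·13.676296 = 52.243452 m
LSR: p² = d² − 2 + 2cos(α−β) + 2d(sin α + sin β) = 68.352346; p = √p² = 8.267548; φ = atan2(−cos α − cos β, d + sin α + sin β) − atan2(−2, p) = 0.155624 rad; t = (φ − α) mod 2π = 4.826929 rad, q = (φ − β) mod 2π = 5.694357 rad → L = 3.82·(4.826929 + 8.267548 + 5.694357) = 3.82·18.788833 = 71.773344 m
RSL: p² = d² − 2 + 2cos(α−β) − 2d(sin α + sin β) = 22.739364; p = √p² = 4.768581; φ = atan2(cos α + cos β, d − sin α − sin β) − atan2(2, p) = -0.262437 rad; t = (α − φ) mod 2π = 1.874318 rad, q = (β − φ) mod 2π = 1.006889 rad → L = 3.82·(1.874318 + 4.768581 + 1.006889) = 3.82·7.649788 = 29.222190 m
RLR: c = (6 − d² + 2cos(α−β) + 2d(sin α − sin β))/8 = -4.323067, |c| > 1 → infeasible
LRL: c = (6 − d² + 2cos(α−β) − 2d(sin α − sin β))/8 = -5.416607, |c| > 1 → infeasible
Shortest: RSL with L = 29.222190 m ≈ 29.2222 m

29.2222 m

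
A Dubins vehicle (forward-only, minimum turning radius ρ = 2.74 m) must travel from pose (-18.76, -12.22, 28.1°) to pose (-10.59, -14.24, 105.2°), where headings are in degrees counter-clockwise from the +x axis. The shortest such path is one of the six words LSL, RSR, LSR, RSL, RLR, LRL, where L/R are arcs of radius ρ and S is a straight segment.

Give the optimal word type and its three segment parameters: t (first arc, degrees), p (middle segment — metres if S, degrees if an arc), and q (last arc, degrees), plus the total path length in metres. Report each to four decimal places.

Let ψ = atan2(Δy, Δx) = atan2(-2.02, 8.17) = -13.8876° be the start→goal bearing.
Normalize: d = |goal − start| / ρ = 8.416014/2.74 = 3.071538, α = (θ_start − ψ) mod 360° = 41.9876° = 0.732823 rad, β = (θ_goal − ψ) mod 360° = 119.0876° = 2.078471 rad.
Common terms: sin α = 0.668970, cos α = 0.743289, sin β = 0.873877, cos β = -0.486147, cos(α−β) = 0.223250, d² = 9.434347. Work in radians in the unit-radius frame; every candidate has L = ρ·(t + p + q).
LSL: p² = 2 + d² − 2cos(α−β) + 2d(sin α − sin β) = 9.729088; p = √p² = 3.119149; φ = atan2(cos β − cos α, d + sin α − sin β) = -0.405151 rad; t = (φ − α) mod 2π = 5.145212 rad, q = (β − φ) mod 2π = 2.483622 rad → L = 2.74·(5.145212 + 3.119149 + 2.483622) = 2.74·10.747983 = 29.449473 m
RSR: p² = 2 + d² − 2cos(α−β) + 2d(sin β − sin α) = 12.246605; p = √p² = 3.499515; φ = atan2(cos α − cos β, d − sin α + sin β) = 0.358976 rad; t = (α − φ) mod 2π = 0.373846 rad, q = (φ − β) mod 2π = 4.563690 rad → L = 2.74·(0.373846 + 3.499515 + 4.563690) = 2.74·8.437051 = 23.117521 m
LSR: p² = d² − 2 + 2cos(α−β) + 2d(sin α + sin β) = 17.358676; p = √p² = 4.166374; φ = atan2(−cos α − cos β, d + sin α + sin β) − atan2(−2, p) = 0.391879 rad; t = (φ − α) mod 2π = 5.942241 rad, q = (φ − β) mod 2π = 4.596593 rad → L = 2.74·(5.942241 + 4.166374 + 4.596593) = 2.74·14.705208 = 40.292271 m
RSL: p² = d² − 2 + 2cos(α−β) − 2d(sin α + sin β) = -1.596982 < 0 → infeasible
RLR: c = (6 − d² + 2cos(α−β) + 2d(sin α − sin β))/8 = -0.530826; p = 2π − arccos c = 4.152815 rad; φ = atan2(cos α − cos β, d − sin α + sin β) = 0.358976 rad; t = (α − φ + p/2) mod 2π = 2.450253 rad, q = (α − β − t + p) mod 2π = 0.356912 rad → L = 2.74·(2.450253 + 4.152815 + 0.356912) = 2.74·6.959980 = 19.070346 m
LRL: c = (6 − d² + 2cos(α−β) − 2d(sin α − sin β))/8 = -0.216136; p = 2π − arccos c = 4.494534 rad; φ = atan2(cos β − cos α, d + sin α − sin β) = -0.405151 rad; t = (φ − α + p/2) mod 2π = 1.109293 rad, q = (β − α − t + p) mod 2π = 4.730889 rad → L = 2.74·(1.109293 + 4.494534 + 4.730889) = 2.74·10.334717 = 28.317123 m
Shortest: RLR with L = 19.070346 m ≈ 19.0703 m
Convert RLR to answer units (arcs ×180/π): t = 2.450253·180/π = 140.3892°, p = 4.152815·180/π = 237.9387°, q = 0.356912·180/π = 20.4496°, L = 19.0703 m.

RLR: t = 140.3892°, p = 237.9387°, q = 20.4496°, L = 19.0703 m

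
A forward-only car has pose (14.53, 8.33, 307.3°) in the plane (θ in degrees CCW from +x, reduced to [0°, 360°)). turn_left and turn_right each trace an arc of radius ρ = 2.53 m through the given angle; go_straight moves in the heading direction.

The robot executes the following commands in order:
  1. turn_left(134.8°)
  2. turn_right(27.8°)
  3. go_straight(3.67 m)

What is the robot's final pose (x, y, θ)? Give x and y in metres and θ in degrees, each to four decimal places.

(21.6416, 13.6244, 54.3000°)

set_pose: (x, y, θ) = (14.5300, 8.3300, 307.3000°), ρ = 2.53
turn_left(134.8°): centre at ρ to the left, rotate +134.8° → (19.0485, 9.5154, 442.1000° ≡ 82.1000°)
turn_right(27.8°): centre at ρ to the right, rotate −27.8° → (19.5000, 10.6440, 54.3000°)
go_straight(3.67): x += 3.67·cos θ, y += 3.67·sin θ → (21.6416, 13.6244, 54.3000°)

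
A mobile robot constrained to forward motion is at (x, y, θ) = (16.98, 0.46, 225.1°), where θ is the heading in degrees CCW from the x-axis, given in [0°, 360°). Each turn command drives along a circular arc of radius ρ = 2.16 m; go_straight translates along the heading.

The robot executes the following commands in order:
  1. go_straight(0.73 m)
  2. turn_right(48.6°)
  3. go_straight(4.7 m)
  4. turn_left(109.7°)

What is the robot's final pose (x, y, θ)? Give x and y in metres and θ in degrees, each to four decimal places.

(7.9055, -3.1600, 286.2000°)

set_pose: (x, y, θ) = (16.9800, 0.4600, 225.1000°), ρ = 2.16
go_straight(0.73): x += 0.73·cos θ, y += 0.73·sin θ → (16.4647, -0.0571, 225.1000°)
turn_right(48.6°): centre at ρ to the right, rotate −48.6° → (14.8028, -0.6884, 176.5000°)
go_straight(4.7): x += 4.7·cos θ, y += 4.7·sin θ → (10.1116, -0.4014, 176.5000°)
turn_left(109.7°): centre at ρ to the left, rotate +109.7° → (7.9055, -3.1600, 286.2000°)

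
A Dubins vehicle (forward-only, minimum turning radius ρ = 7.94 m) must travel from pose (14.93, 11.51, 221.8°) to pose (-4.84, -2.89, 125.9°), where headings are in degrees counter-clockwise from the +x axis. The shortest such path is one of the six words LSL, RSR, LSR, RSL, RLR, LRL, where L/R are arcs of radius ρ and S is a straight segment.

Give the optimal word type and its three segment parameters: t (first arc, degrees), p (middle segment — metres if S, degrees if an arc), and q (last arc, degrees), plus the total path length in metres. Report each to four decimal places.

LSR: t = 26.4128°, p = 10.4668 m, q = 122.3128°, L = 31.0771 m

Let ψ = atan2(Δy, Δx) = atan2(-14.40, -19.77) = -143.9313° be the start→goal bearing.
Normalize: d = |goal − start| / ρ = 24.458391/7.94 = 3.080402, α = (θ_start − ψ) mod 360° = 5.7313° = 0.100030 rad, β = (θ_goal − ψ) mod 360° = 269.8313° = 4.709444 rad.
Common terms: sin α = 0.099863, cos α = 0.995001, sin β = -0.999996, cos β = -0.002945, cos(α−β) = -0.102793, d² = 9.488876. Work in radians in the unit-radius frame; every candidate has L = ρ·(t + p + q).
LSL: p² = 2 + d² − 2cos(α−β) + 2d(sin α − sin β) = 18.470476; p = √p² = 4.297729; φ = atan2(cos β − cos α, d + sin α − sin β) = -0.234342 rad; t = (φ − α) mod 2π = 5.948813 rad, q = (β − φ) mod 2π = 4.943786 rad → L = 7.94·(5.948813 + 4.297729 + 4.943786) = 7.94·15.190329 = 120.611212 m
RSR: p² = 2 + d² − 2cos(α−β) + 2d(sin β − sin α) = 4.918446; p = √p² = 2.217757; φ = atan2(cos α − cos β, d − sin α + sin β) = 0.466743 rad; t = (α − φ) mod 2π = 5.916473 rad, q = (φ − β) mod 2π = 2.040483 rad → L = 7.94·(5.916473 + 2.217757 + 2.040483) = 7.94·10.174713 = 80.787222 m
LSR: p² = d² − 2 + 2cos(α−β) + 2d(sin α + sin β) = 1.737751; p = √p² = 1.318238; φ = atan2(−cos α − cos β, d + sin α + sin β) − atan2(−2, p) = 0.561020 rad; t = (φ − α) mod 2π = 0.460990 rad, q = (φ − β) mod 2π = 2.134761 rad → L = 7.94·(0.460990 + 1.318238 + 2.134761) = 7.94·3.913989 = 31.077075 m
RSL: p² = d² − 2 + 2cos(α−β) − 2d(sin α + sin β) = 12.828831; p = √p² = 3.581736; φ = atan2(cos α + cos β, d − sin α − sin β) − atan2(2, p) = -0.265010 rad; t = (α − φ) mod 2π = 0.365040 rad, q = (β − φ) mod 2π = 4.974454 rad → L = 7.94·(0.365040 + 3.581736 + 4.974454) = 7.94·8.921229 = 70.834562 m
RLR: c = (6 − d² + 2cos(α−β) + 2d(sin α − sin β))/8 = 0.385194; p = 2π − arccos c = 5.107807 rad; φ = atan2(cos α − cos β, d − sin α + sin β) = 0.466743 rad; t = (α − φ + p/2) mod 2π = 2.187191 rad, q = (α − β − t + p) mod 2π = 4.594387 rad → L = 7.94·(2.187191 + 5.107807 + 4.594387) = 7.94·11.889385 = 94.401718 m
LRL: c = (6 − d² + 2cos(α−β) − 2d(sin α − sin β))/8 = -1.308809, |c| > 1 → infeasible
Shortest: LSR with L = 31.077075 m ≈ 31.0771 m
Convert LSR to answer units (arcs ×180/π): t = 0.460990·180/π = 26.4128°, p = ρ·p = 7.94·1.318238 = 10.4668 m, q = 2.134761·180/π = 122.3128°, L = 31.0771 m.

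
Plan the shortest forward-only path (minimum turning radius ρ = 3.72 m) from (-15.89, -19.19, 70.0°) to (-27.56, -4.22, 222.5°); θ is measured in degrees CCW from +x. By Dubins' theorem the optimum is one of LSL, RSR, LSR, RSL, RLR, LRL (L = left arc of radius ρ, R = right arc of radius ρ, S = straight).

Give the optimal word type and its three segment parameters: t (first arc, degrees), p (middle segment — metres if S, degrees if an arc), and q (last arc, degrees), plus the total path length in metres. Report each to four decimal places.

LSL: t = 47.3283°, p = 12.3313 m, q = 105.1717°, L = 22.2326 m

Let ψ = atan2(Δy, Δx) = atan2(14.97, -11.67) = 127.9385° be the start→goal bearing.
Normalize: d = |goal − start| / ρ = 18.981301/3.72 = 5.102500, α = (θ_start − ψ) mod 360° = 302.0615° = 5.271967 rad, β = (θ_goal − ψ) mod 360° = 94.5615° = 1.650409 rad.
Common terms: sin α = -0.847479, cos α = 0.530829, sin β = 0.996833, cos β = -0.079529, cos(α−β) = -0.887011, d² = 26.035510. Work in radians in the unit-radius frame; every candidate has L = ρ·(t + p + q).
LSL: p² = 2 + d² − 2cos(α−β) + 2d(sin α − sin β) = 10.988331; p = √p² = 3.314865; φ = atan2(cos β − cos α, d + sin α − sin β) = -0.185184 rad; t = (φ − α) mod 2π = 0.826034 rad, q = (β − φ) mod 2π = 1.835593 rad → L = 3.72·(0.826034 + 3.314865 + 1.835593) = 3.72·5.976492 = 22.232551 m
RSR: p² = 2 + d² − 2cos(α−β) + 2d(sin β − sin α) = 48.630733; p = √p² = 6.973574; φ = atan2(cos α − cos β, d − sin α + sin β) = 0.087637 rad; t = (α − φ) mod 2π = 5.184331 rad, q = (φ − β) mod 2π = 4.720413 rad → L = 3.72·(5.184331 + 6.973574 + 4.720413) = 3.72·16.878317 = 62.787341 m
LSR: p² = d² − 2 + 2cos(α−β) + 2d(sin α + sin β) = 23.785641; p = √p² = 4.877053; φ = atan2(−cos α − cos β, d + sin α + sin β) − atan2(−2, p) = 0.303448 rad; t = (φ − α) mod 2π = 1.314666 rad, q = (φ − β) mod 2π = 4.936224 rad → L = 3.72·(1.314666 + 4.877053 + 4.936224) = 3.72·11.127943 = 41.395946 m
RSL: p² = d² − 2 + 2cos(α−β) − 2d(sin α + sin β) = 20.737335; p = √p² = 4.553826; φ = atan2(cos α + cos β, d − sin α − sin β) − atan2(2, p) = -0.322966 rad; t = (α − φ) mod 2π = 5.594933 rad, q = (β − φ) mod 2π = 1.973375 rad → L = 3.72·(5.594933 + 4.553826 + 1.973375) = 3.72·12.122135 = 45.094342 m
RLR: c = (6 − d² + 2cos(α−β) + 2d(sin α − sin β))/8 = -5.078842, |c| > 1 → infeasible
LRL: c = (6 − d² + 2cos(α−β) − 2d(sin α − sin β))/8 = -0.373541; p = 2π − arccos c = 4.329565 rad; φ = atan2(cos β − cos α, d + sin α − sin β) = -0.185184 rad; t = (φ − α + p/2) mod 2π = 2.990817 rad, q = (β − α − t + p) mod 2π = 4.000376 rad → L = 3.72·(2.990817 + 4.329565 + 4.000376) = 3.72·11.320758 = 42.113218 m
Shortest: LSL with L = 22.232551 m ≈ 22.2326 m
Convert LSL to answer units (arcs ×180/π): t = 0.826034·180/π = 47.3283°, p = ρ·p = 3.72·3.314865 = 12.3313 m, q = 1.835593·180/π = 105.1717°, L = 22.2326 m.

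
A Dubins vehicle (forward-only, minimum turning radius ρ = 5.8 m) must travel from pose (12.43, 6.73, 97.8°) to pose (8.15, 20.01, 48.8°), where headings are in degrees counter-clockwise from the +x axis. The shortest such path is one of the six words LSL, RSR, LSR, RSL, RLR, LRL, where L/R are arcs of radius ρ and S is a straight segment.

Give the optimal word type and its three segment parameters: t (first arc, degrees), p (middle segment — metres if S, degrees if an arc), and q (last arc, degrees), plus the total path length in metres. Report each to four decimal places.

Let ψ = atan2(Δy, Δx) = atan2(13.28, -4.28) = 107.8636° be the start→goal bearing.
Normalize: d = |goal − start| / ρ = 13.952663/5.8 = 2.405632, α = (θ_start − ψ) mod 360° = 349.9364° = 6.107543 rad, β = (θ_goal − ψ) mod 360° = 300.9364° = 5.252332 rad.
Common terms: sin α = -0.174741, cos α = 0.984614, sin β = -0.857738, cos β = 0.514087, cos(α−β) = 0.656059, d² = 5.787063. Work in radians in the unit-radius frame; every candidate has L = ρ·(t + p + q).
LSL: p² = 2 + d² − 2cos(α−β) + 2d(sin α − sin β) = 9.761026; p = √p² = 3.124264; φ = atan2(cos β − cos α, d + sin α − sin β) = -0.151180 rad; t = (φ − α) mod 2π = 0.024463 rad, q = (β − φ) mod 2π = 5.403511 rad → L = 5.8·(0.024463 + 3.124264 + 5.403511) = 5.8·8.552238 = 49.602980 m
RSR: p² = 2 + d² − 2cos(α−β) + 2d(sin β − sin α) = 3.188864; p = √p² = 1.785739; φ = atan2(cos α − cos β, d − sin α + sin β) = 0.266640 rad; t = (α − φ) mod 2π = 5.840903 rad, q = (φ − β) mod 2π = 1.297494 rad → L = 5.8·(5.840903 + 1.785739 + 1.297494) = 5.8·8.924136 = 51.759988 m
LSR: p² = d² − 2 + 2cos(α−β) + 2d(sin α + sin β) = 0.131654; p = √p² = 0.362841; φ = atan2(−cos α − cos β, d + sin α + sin β) − atan2(−2, p) = 0.562241 rad; t = (φ − α) mod 2π = 0.737883 rad, q = (φ − β) mod 2π = 1.593094 rad → L = 5.8·(0.737883 + 0.362841 + 1.593094) = 5.8·2.693818 = 15.624146 m
RSL: p² = d² − 2 + 2cos(α−β) − 2d(sin α + sin β) = 10.066709; p = √p² = 3.172808; φ = atan2(cos α + cos β, d − sin α − sin β) − atan2(2, p) = -0.151368 rad; t = (α − φ) mod 2π = 6.258911 rad, q = (β − φ) mod 2π = 5.403700 rad → L = 5.8·(6.258911 + 3.172808 + 5.403700) = 5.8·14.835418 = 86.045427 m
RLR: c = (6 − d² + 2cos(α−β) + 2d(sin α − sin β))/8 = 0.601392; p = 2π − arccos c = 5.357631 rad; φ = atan2(cos α − cos β, d − sin α + sin β) = 0.266640 rad; t = (α − φ + p/2) mod 2π = 2.236533 rad, q = (α − β − t + p) mod 2π = 3.976310 rad → L = 5.8·(2.236533 + 5.357631 + 3.976310) = 5.8·11.570474 = 67.108747 m
LRL: c = (6 − d² + 2cos(α−β) − 2d(sin α − sin β))/8 = -0.220128; p = 2π − arccos c = 4.490443 rad; φ = atan2(cos β − cos α, d + sin α − sin β) = -0.151180 rad; t = (φ − α + p/2) mod 2π = 2.269684 rad, q = (β − α − t + p) mod 2π = 1.365547 rad → L = 5.8·(2.269684 + 4.490443 + 1.365547) = 5.8·8.125675 = 47.128914 m
Shortest: LSR with L = 15.624146 m ≈ 15.6241 m
Convert LSR to answer units (arcs ×180/π): t = 0.737883·180/π = 42.2776°, p = ρ·p = 5.8·0.362841 = 2.1045 m, q = 1.593094·180/π = 91.2776°, L = 15.6241 m.

LSR: t = 42.2776°, p = 2.1045 m, q = 91.2776°, L = 15.6241 m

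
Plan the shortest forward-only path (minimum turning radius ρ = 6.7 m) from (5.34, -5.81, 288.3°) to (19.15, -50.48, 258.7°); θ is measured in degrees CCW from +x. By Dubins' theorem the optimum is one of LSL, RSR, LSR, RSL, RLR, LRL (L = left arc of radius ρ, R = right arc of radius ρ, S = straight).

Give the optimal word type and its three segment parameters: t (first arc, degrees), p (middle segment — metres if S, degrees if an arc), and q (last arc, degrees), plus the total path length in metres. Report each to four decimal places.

Let ψ = atan2(Δy, Δx) = atan2(-44.67, 13.81) = -72.8207° be the start→goal bearing.
Normalize: d = |goal − start| / ρ = 46.756016/6.7 = 6.978510, α = (θ_start − ψ) mod 360° = 1.1207° = 0.019560 rad, β = (θ_goal − ψ) mod 360° = 331.5207° = 5.786128 rad.
Common terms: sin α = 0.019558, cos α = 0.999809, sin β = -0.476841, cos β = 0.878989, cos(α−β) = 0.869495, d² = 48.699599. Work in radians in the unit-radius frame; every candidate has L = ρ·(t + p + q).
LSL: p² = 2 + d² − 2cos(α−β) + 2d(sin α − sin β) = 55.888872; p = √p² = 7.475886; φ = atan2(cos β − cos α, d + sin α − sin β) = -0.016162 rad; t = (φ − α) mod 2π = 6.247464 rad, q = (β − φ) mod 2π = 5.802289 rad → L = 6.7·(6.247464 + 7.475886 + 5.802289) = 6.7·19.525639 = 130.821782 m
RSR: p² = 2 + d² − 2cos(α−β) + 2d(sin β − sin α) = 42.032347; p = √p² = 6.483236; φ = atan2(cos α − cos β, d − sin α + sin β) = 0.018637 rad; t = (α − φ) mod 2π = 0.000923 rad, q = (φ − β) mod 2π = 0.515694 rad → L = 6.7·(0.000923 + 6.483236 + 0.515694) = 6.7·6.999853 = 46.899017 m
LSR: p² = d² − 2 + 2cos(α−β) + 2d(sin α + sin β) = 42.056283; p = √p² = 6.485082; φ = atan2(−cos α − cos β, d + sin α + sin β) − atan2(−2, p) = 0.018637 rad; t = (φ − α) mod 2π = 6.282262 rad, q = (φ − β) mod 2π = 0.515695 rad → L = 6.7·(6.282262 + 6.485082 + 0.515695) = 6.7·13.283039 = 88.996358 m
RSL: p² = d² − 2 + 2cos(α−β) − 2d(sin α + sin β) = 54.820895; p = √p² = 7.404113; φ = atan2(cos α + cos β, d − sin α − sin β) − atan2(2, p) = -0.016334 rad; t = (α − φ) mod 2π = 0.035894 rad, q = (β − φ) mod 2π = 5.802462 rad → L = 6.7·(0.035894 + 7.404113 + 5.802462) = 6.7·13.242469 = 88.724543 m
RLR: c = (6 − d² + 2cos(α−β) + 2d(sin α − sin β))/8 = -4.254043, |c| > 1 → infeasible
LRL: c = (6 − d² + 2cos(α−β) − 2d(sin α − sin β))/8 = -5.986109, |c| > 1 → infeasible
Shortest: RSR with L = 46.899017 m ≈ 46.8990 m
Convert RSR to answer units (arcs ×180/π): t = 0.000923·180/π = 0.0529°, p = ρ·p = 6.7·6.483236 = 43.4377 m, q = 0.515694·180/π = 29.5471°, L = 46.8990 m.

RSR: t = 0.0529°, p = 43.4377 m, q = 29.5471°, L = 46.8990 m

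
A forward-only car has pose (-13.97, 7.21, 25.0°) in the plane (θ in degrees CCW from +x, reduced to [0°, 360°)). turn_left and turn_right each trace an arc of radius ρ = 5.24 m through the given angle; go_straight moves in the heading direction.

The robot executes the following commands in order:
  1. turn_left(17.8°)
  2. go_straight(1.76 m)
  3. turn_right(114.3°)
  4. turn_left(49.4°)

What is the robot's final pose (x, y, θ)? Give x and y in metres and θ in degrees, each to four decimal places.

set_pose: (x, y, θ) = (-13.9700, 7.2100, 25.0000°), ρ = 5.24
turn_left(17.8°): centre at ρ to the left, rotate +17.8° → (-12.6242, 8.1143, 42.8000°)
go_straight(1.76): x += 1.76·cos θ, y += 1.76·sin θ → (-11.3329, 9.3101, 42.8000°)
turn_right(114.3°): centre at ρ to the right, rotate −114.3° → (-2.8034, 7.1281, -71.5000° ≡ 288.5000°)
turn_left(49.4°): centre at ρ to the left, rotate +49.4° → (0.1944, 3.9357, 337.9000°)

(0.1944, 3.9357, 337.9000°)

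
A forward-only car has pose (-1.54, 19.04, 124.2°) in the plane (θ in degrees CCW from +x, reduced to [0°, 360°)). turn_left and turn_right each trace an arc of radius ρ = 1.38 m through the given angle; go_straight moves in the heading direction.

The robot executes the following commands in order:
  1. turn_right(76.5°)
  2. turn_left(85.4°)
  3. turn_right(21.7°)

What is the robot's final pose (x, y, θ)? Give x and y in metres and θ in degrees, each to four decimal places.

(-1.7096, 23.0555, 111.4000°)

set_pose: (x, y, θ) = (-1.5400, 19.0400, 124.2000°), ρ = 1.38
turn_right(76.5°): centre at ρ to the right, rotate −76.5° → (-1.4193, 20.7444, 47.7000°)
turn_left(85.4°): centre at ρ to the left, rotate +85.4° → (-1.4324, 22.6161, 133.1000°)
turn_right(21.7°): centre at ρ to the right, rotate −21.7° → (-1.7096, 23.0555, 111.4000°)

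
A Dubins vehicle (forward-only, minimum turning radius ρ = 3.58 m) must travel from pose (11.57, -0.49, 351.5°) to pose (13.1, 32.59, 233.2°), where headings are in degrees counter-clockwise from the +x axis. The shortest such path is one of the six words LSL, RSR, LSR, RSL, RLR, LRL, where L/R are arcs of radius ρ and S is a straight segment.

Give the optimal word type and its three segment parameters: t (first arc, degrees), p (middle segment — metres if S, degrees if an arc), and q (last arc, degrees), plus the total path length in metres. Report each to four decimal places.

Let ψ = atan2(Δy, Δx) = atan2(33.08, 1.53) = 87.3519° be the start→goal bearing.
Normalize: d = |goal − start| / ρ = 33.115364/3.58 = 9.250102, α = (θ_start − ψ) mod 360° = 264.1481° = 4.610255 rad, β = (θ_goal − ψ) mod 360° = 145.8481° = 2.545530 rad.
Common terms: sin α = -0.994789, cos α = -0.101957, sin β = 0.561388, cos β = -0.827552, cos(α−β) = -0.474088, d² = 85.564378. Work in radians in the unit-radius frame; every candidate has L = ρ·(t + p + q).
LSL: p² = 2 + d² − 2cos(α−β) + 2d(sin α − sin β) = 59.722960; p = √p² = 7.728063; φ = atan2(cos β − cos α, d + sin α − sin β) = -0.094029 rad; t = (φ − α) mod 2π = 1.578901 rad, q = (β − φ) mod 2π = 2.639560 rad → L = 3.58·(1.578901 + 7.728063 + 2.639560) = 3.58·11.946524 = 42.768556 m
RSR: p² = 2 + d² − 2cos(α−β) + 2d(sin β − sin α) = 117.302150; p = √p² = 10.830612; φ = atan2(cos α − cos β, d − sin α + sin β) = 0.067045 rad; t = (α − φ) mod 2π = 4.543209 rad, q = (φ − β) mod 2π = 3.804700 rad → L = 3.58·(4.543209 + 10.830612 + 3.804700) = 3.58·19.178522 = 68.659107 m
LSR: p² = d² − 2 + 2cos(α−β) + 2d(sin α + sin β) = 74.598207; p = √p² = 8.637025; φ = atan2(−cos α − cos β, d + sin α + sin β) − atan2(−2, p) = 0.332589 rad; t = (φ − α) mod 2π = 2.005519 rad, q = (φ − β) mod 2π = 4.070244 rad → L = 3.58·(2.005519 + 8.637025 + 4.070244) = 3.58·14.712789 = 52.671783 m
RSL: p² = d² − 2 + 2cos(α−β) − 2d(sin α + sin β) = 90.634197; p = √p² = 9.520199; φ = atan2(cos α + cos β, d − sin α − sin β) − atan2(2, p) = -0.302764 rad; t = (α − φ) mod 2π = 4.913019 rad, q = (β − φ) mod 2π = 2.848294 rad → L = 3.58·(4.913019 + 9.520199 + 2.848294) = 3.58·17.281513 = 61.867815 m
RLR: c = (6 − d² + 2cos(α−β) + 2d(sin α − sin β))/8 = -13.662769, |c| > 1 → infeasible
LRL: c = (6 − d² + 2cos(α−β) − 2d(sin α − sin β))/8 = -6.465370, |c| > 1 → infeasible
Shortest: LSL with L = 42.768556 m ≈ 42.7686 m
Convert LSL to answer units (arcs ×180/π): t = 1.578901·180/π = 90.4644°, p = ρ·p = 3.58·7.728063 = 27.6665 m, q = 2.639560·180/π = 151.2356°, L = 42.7686 m.

LSL: t = 90.4644°, p = 27.6665 m, q = 151.2356°, L = 42.7686 m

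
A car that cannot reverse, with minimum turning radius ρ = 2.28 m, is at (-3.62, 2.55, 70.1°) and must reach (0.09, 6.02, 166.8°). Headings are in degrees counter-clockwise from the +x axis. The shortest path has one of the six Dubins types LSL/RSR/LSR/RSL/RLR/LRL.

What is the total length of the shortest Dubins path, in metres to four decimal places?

17.1379 m

Let ψ = atan2(Δy, Δx) = atan2(3.47, 3.71) = 43.0855° be the start→goal bearing.
Normalize: d = |goal − start| / ρ = 5.079862/2.28 = 2.228010, α = (θ_start − ψ) mod 360° = 27.0145° = 0.471491 rad, β = (θ_goal − ψ) mod 360° = 123.7145° = 2.159225 rad.
Common terms: sin α = 0.454215, cos α = 0.890892, sin β = 0.831814, cos β = -0.555054, cos(α−β) = -0.116671, d² = 4.964027. Work in radians in the unit-radius frame; every candidate has L = ρ·(t + p + q).
LSL: p² = 2 + d² − 2cos(α−β) + 2d(sin α − sin β) = 5.514782; p = √p² = 2.348357; φ = atan2(cos β − cos α, d + sin α − sin β) = -0.663308 rad; t = (φ − α) mod 2π = 5.148386 rad, q = (β − φ) mod 2π = 2.822533 rad → L = 2.28·(5.148386 + 2.348357 + 2.822533) = 2.28·10.319276 = 23.527949 m
RSR: p² = 2 + d² − 2cos(α−β) + 2d(sin β − sin α) = 8.879955; p = √p² = 2.979925; φ = atan2(cos α − cos β, d − sin α + sin β) = 0.506625 rad; t = (α − φ) mod 2π = 6.248052 rad, q = (φ − β) mod 2π = 4.630586 rad → L = 2.28·(6.248052 + 2.979925 + 4.630586) = 2.28·13.858563 = 31.597523 m
LSR: p² = d² − 2 + 2cos(α−β) + 2d(sin α + sin β) = 8.461258; p = √p² = 2.908824; φ = atan2(−cos α − cos β, d + sin α + sin β) − atan2(−2, p) = 0.507049 rad; t = (φ − α) mod 2π = 0.035558 rad, q = (φ − β) mod 2π = 4.631010 rad → L = 2.28·(0.035558 + 2.908824 + 4.631010) = 2.28·7.575392 = 17.271894 m
RSL: p² = d² − 2 + 2cos(α−β) − 2d(sin α + sin β) = -2.999886 < 0 → infeasible
RLR: c = (6 − d² + 2cos(α−β) + 2d(sin α − sin β))/8 = -0.109994; p = 2π − arccos c = 4.602172 rad; φ = atan2(cos α − cos β, d − sin α + sin β) = 0.506625 rad; t = (α − φ + p/2) mod 2π = 2.265952 rad, q = (α − β − t + p) mod 2π = 0.648486 rad → L = 2.28·(2.265952 + 4.602172 + 0.648486) = 2.28·7.516610 = 17.137870 m
LRL: c = (6 − d² + 2cos(α−β) − 2d(sin α − sin β))/8 = 0.310652; p = 2π − arccos c = 5.028268 rad; φ = atan2(cos β − cos α, d + sin α − sin β) = -0.663308 rad; t = (φ − α + p/2) mod 2π = 1.379335 rad, q = (β − α − t + p) mod 2π = 5.336667 rad → L = 2.28·(1.379335 + 5.028268 + 5.336667) = 2.28·11.744270 = 26.776935 m
Shortest: RLR with L = 17.137870 m ≈ 17.1379 m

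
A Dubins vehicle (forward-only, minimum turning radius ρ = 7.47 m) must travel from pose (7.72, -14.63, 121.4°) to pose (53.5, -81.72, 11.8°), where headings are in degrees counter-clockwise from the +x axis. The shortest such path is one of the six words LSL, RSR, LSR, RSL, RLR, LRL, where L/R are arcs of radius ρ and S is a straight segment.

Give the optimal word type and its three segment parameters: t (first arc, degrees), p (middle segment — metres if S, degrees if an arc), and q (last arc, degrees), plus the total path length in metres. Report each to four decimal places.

LSL: t = 190.7742°, p = 75.4087 m, q = 59.6258°, L = 108.0549 m

Let ψ = atan2(Δy, Δx) = atan2(-67.09, 45.78) = -55.6917° be the start→goal bearing.
Normalize: d = |goal − start| / ρ = 81.221158/7.47 = 10.872980, α = (θ_start − ψ) mod 360° = 177.0917° = 3.090833 rad, β = (θ_goal − ψ) mod 360° = 67.4917° = 1.177952 rad.
Common terms: sin α = 0.050738, cos α = -0.998712, sin β = 0.923824, cos β = 0.382818, cos(α−β) = -0.335452, d² = 118.221686. Work in radians in the unit-radius frame; every candidate has L = ρ·(t + p + q).
LSL: p² = 2 + d² − 2cos(α−β) + 2d(sin α − sin β) = 101.906506; p = √p² = 10.094875; φ = atan2(cos β − cos α, d + sin α − sin β) = 0.137285 rad; t = (φ − α) mod 2π = 3.329638 rad, q = (β − φ) mod 2π = 1.040666 rad → L = 7.47·(3.329638 + 10.094875 + 1.040666) = 7.47·14.465180 = 108.054892 m
RSR: p² = 2 + d² − 2cos(α−β) + 2d(sin β − sin α) = 139.878673; p = √p² = 11.827031; φ = atan2(cos α − cos β, d − sin α + sin β) = -0.117078 rad; t = (α − φ) mod 2π = 3.207911 rad, q = (φ − β) mod 2π = 4.988155 rad → L = 7.47·(3.207911 + 11.827031 + 4.988155) = 7.47·20.023098 = 149.572539 m
LSR: p² = d² − 2 + 2cos(α−β) + 2d(sin α + sin β) = 136.743571; p = √p² = 11.693741; φ = atan2(−cos α − cos β, d + sin α + sin β) − atan2(−2, p) = 0.221331 rad; t = (φ − α) mod 2π = 3.413684 rad, q = (φ − β) mod 2π = 5.326564 rad → L = 7.47·(3.413684 + 11.693741 + 5.326564) = 7.47·20.433989 = 152.641896 m
RSL: p² = d² − 2 + 2cos(α−β) − 2d(sin α + sin β) = 94.357996; p = √p² = 9.713804; φ = atan2(cos α + cos β, d − sin α − sin β) − atan2(2, p) = -0.265196 rad; t = (α − φ) mod 2π = 3.356029 rad, q = (β − φ) mod 2π = 1.443148 rad → L = 7.47·(3.356029 + 9.713804 + 1.443148) = 7.47·14.512981 = 108.411972 m
RLR: c = (6 − d² + 2cos(α−β) + 2d(sin α − sin β))/8 = -16.484834, |c| > 1 → infeasible
LRL: c = (6 − d² + 2cos(α−β) − 2d(sin α − sin β))/8 = -11.738313, |c| > 1 → infeasible
Shortest: LSL with L = 108.054892 m ≈ 108.0549 m
Convert LSL to answer units (arcs ×180/π): t = 3.329638·180/π = 190.7742°, p = ρ·p = 7.47·10.094875 = 75.4087 m, q = 1.040666·180/π = 59.6258°, L = 108.0549 m.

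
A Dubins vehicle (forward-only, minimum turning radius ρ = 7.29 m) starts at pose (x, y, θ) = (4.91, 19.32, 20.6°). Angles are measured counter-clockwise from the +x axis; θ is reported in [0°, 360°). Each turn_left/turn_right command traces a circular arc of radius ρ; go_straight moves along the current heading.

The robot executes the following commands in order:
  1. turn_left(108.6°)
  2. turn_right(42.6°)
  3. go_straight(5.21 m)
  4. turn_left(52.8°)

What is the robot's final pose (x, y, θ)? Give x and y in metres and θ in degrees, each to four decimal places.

set_pose: (x, y, θ) = (4.9100, 19.3200, 20.6000°), ρ = 7.29
turn_left(108.6°): centre at ρ to the left, rotate +108.6° → (7.9944, 30.7514, 129.2000°)
turn_right(42.6°): centre at ρ to the right, rotate −42.6° → (6.3666, 35.7912, 86.6000°)
go_straight(5.21): x += 5.21·cos θ, y += 5.21·sin θ → (6.6756, 40.9920, 86.6000°)
turn_left(52.8°): centre at ρ to the left, rotate +52.8° → (4.1426, 46.9595, 139.4000°)

(4.1426, 46.9595, 139.4000°)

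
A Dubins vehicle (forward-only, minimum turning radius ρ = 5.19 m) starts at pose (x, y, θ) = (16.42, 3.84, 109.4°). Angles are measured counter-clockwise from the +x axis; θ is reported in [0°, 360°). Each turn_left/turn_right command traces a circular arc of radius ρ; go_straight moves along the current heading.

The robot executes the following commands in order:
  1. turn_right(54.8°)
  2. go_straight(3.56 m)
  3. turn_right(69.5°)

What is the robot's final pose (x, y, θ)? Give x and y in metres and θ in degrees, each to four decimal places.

set_pose: (x, y, θ) = (16.4200, 3.8400, 109.4000°), ρ = 5.19
turn_right(54.8°): centre at ρ to the right, rotate −54.8° → (17.0848, 8.5704, 54.6000°)
go_straight(3.56): x += 3.56·cos θ, y += 3.56·sin θ → (19.1471, 11.4722, 54.6000°)
turn_right(69.5°): centre at ρ to the right, rotate −69.5° → (24.7121, 13.4813, -14.9000° ≡ 345.1000°)

(24.7121, 13.4813, 345.1000°)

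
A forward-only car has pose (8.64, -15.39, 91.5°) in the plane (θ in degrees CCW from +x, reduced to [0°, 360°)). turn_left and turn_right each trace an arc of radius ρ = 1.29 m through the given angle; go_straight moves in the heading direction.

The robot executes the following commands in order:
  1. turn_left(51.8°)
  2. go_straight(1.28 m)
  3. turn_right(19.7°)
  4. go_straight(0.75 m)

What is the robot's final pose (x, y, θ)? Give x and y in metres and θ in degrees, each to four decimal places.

set_pose: (x, y, θ) = (8.6400, -15.3900, 91.5000°), ρ = 1.29
turn_left(51.8°): centre at ρ to the left, rotate +51.8° → (8.1214, -14.3895, 143.3000°)
go_straight(1.28): x += 1.28·cos θ, y += 1.28·sin θ → (7.0951, -13.6245, 143.3000°)
turn_right(19.7°): centre at ρ to the right, rotate −19.7° → (6.7916, -13.3041, 123.6000°)
go_straight(0.75): x += 0.75·cos θ, y += 0.75·sin θ → (6.3765, -12.6794, 123.6000°)

(6.3765, -12.6794, 123.6000°)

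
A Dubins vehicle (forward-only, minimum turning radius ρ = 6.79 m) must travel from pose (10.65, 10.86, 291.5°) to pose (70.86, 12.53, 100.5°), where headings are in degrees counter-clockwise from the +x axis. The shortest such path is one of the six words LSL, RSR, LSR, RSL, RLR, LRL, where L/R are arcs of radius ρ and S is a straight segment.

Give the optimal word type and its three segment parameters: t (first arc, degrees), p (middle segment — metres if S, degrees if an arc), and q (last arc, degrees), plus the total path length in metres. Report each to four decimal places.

Let ψ = atan2(Δy, Δx) = atan2(1.67, 60.21) = 1.5888° be the start→goal bearing.
Normalize: d = |goal − start| / ρ = 60.233155/6.79 = 8.870862, α = (θ_start − ψ) mod 360° = 289.9112° = 5.059906 rad, β = (θ_goal − ψ) mod 360° = 98.9112° = 1.726327 rad.
Common terms: sin α = -0.940221, cos α = 0.340564, sin β = 0.987930, cos β = -0.154904, cos(α−β) = -0.981627, d² = 78.692199. Work in radians in the unit-radius frame; every candidate has L = ρ·(t + p + q).
LSL: p² = 2 + d² − 2cos(α−β) + 2d(sin α − sin β) = 48.446731; p = √p² = 6.960369; φ = atan2(cos β − cos α, d + sin α − sin β) = -0.071244 rad; t = (φ − α) mod 2π = 1.152035 rad, q = (β − φ) mod 2π = 1.797571 rad → L = 6.79·(1.152035 + 6.960369 + 1.797571) = 6.79·9.909975 = 67.288731 m
RSR: p² = 2 + d² − 2cos(α−β) + 2d(sin β − sin α) = 116.864175; p = √p² = 10.810373; φ = atan2(cos α − cos β, d − sin α + sin β) = 0.045849 rad; t = (α − φ) mod 2π = 5.014057 rad, q = (φ − β) mod 2π = 4.602707 rad → L = 6.79·(5.014057 + 10.810373 + 4.602707) = 6.79·20.427138 = 138.700265 m
LSR: p² = d² − 2 + 2cos(α−β) + 2d(sin α + sin β) = 75.575369; p = √p² = 8.693410; φ = atan2(−cos α − cos β, d + sin α + sin β) − atan2(−2, p) = 0.205311 rad; t = (φ − α) mod 2π = 1.428590 rad, q = (φ − β) mod 2π = 4.762169 rad → L = 6.79·(1.428590 + 8.693410 + 4.762169) = 6.79·14.884169 = 101.063506 m
RSL: p² = d² − 2 + 2cos(α−β) − 2d(sin α + sin β) = 73.882519; p = √p² = 8.595494; φ = atan2(cos α + cos β, d − sin α − sin β) − atan2(2, p) = -0.207573 rad; t = (α − φ) mod 2π = 5.267479 rad, q = (β − φ) mod 2π = 1.933900 rad → L = 6.79·(5.267479 + 8.595494 + 1.933900) = 6.79·15.796873 = 107.260765 m
RLR: c = (6 − d² + 2cos(α−β) + 2d(sin α − sin β))/8 = -13.608022, |c| > 1 → infeasible
LRL: c = (6 − d² + 2cos(α−β) − 2d(sin α − sin β))/8 = -5.055841, |c| > 1 → infeasible
Shortest: LSL with L = 67.288731 m ≈ 67.2887 m
Convert LSL to answer units (arcs ×180/π): t = 1.152035·180/π = 66.0068°, p = ρ·p = 6.79·6.960369 = 47.2609 m, q = 1.797571·180/π = 102.9932°, L = 67.2887 m.

LSL: t = 66.0068°, p = 47.2609 m, q = 102.9932°, L = 67.2887 m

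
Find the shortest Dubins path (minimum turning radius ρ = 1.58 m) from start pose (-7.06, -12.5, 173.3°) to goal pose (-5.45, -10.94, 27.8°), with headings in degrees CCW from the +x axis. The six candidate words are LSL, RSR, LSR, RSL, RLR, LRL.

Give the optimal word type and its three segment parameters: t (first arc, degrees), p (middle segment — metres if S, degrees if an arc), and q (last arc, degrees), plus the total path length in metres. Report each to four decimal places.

LRL: t = 36.1975°, p = 265.2915°, q = 83.5940°, L = 10.6191 m

Let ψ = atan2(Δy, Δx) = atan2(1.56, 1.61) = 44.0964° be the start→goal bearing.
Normalize: d = |goal − start| / ρ = 2.241807/1.58 = 1.418865, α = (θ_start − ψ) mod 360° = 129.2036° = 2.255029 rad, β = (θ_goal − ψ) mod 360° = 343.7036° = 5.998760 rad.
Common terms: sin α = 0.774904, cos α = -0.632079, sin β = -0.280606, cos β = 0.959823, cos(α−β) = -0.824126, d² = 2.013179. Work in radians in the unit-radius frame; every candidate has L = ρ·(t + p + q).
LSL: p² = 2 + d² − 2cos(α−β) + 2d(sin α − sin β) = 8.656684; p = √p² = 2.942224; φ = atan2(cos β − cos α, d + sin α − sin β) = 0.571690 rad; t = (φ − α) mod 2π = 4.599846 rad, q = (β − φ) mod 2π = 5.427071 rad → L = 1.58·(4.599846 + 2.942224 + 5.427071) = 1.58·12.969141 = 20.491243 m
RSR: p² = 2 + d² − 2cos(α−β) + 2d(sin β − sin α) = 2.666178; p = √p² = 1.632844; φ = atan2(cos α − cos β, d − sin α + sin β) = -1.346388 rad; t = (α − φ) mod 2π = 3.601417 rad, q = (φ − β) mod 2π = 5.221222 rad → L = 1.58·(3.601417 + 1.632844 + 5.221222) = 1.58·10.455483 = 16.519663 m
LSR: p² = d² − 2 + 2cos(α−β) + 2d(sin α + sin β) = -0.232387 < 0 → infeasible
RSL: p² = d² − 2 + 2cos(α−β) − 2d(sin α + sin β) = -3.037760 < 0 → infeasible
RLR: c = (6 − d² + 2cos(α−β) + 2d(sin α − sin β))/8 = 0.666728; p = 2π − arccos c = 5.442199 rad; φ = atan2(cos α − cos β, d − sin α + sin β) = -1.346388 rad; t = (α − φ + p/2) mod 2π = 0.039331 rad, q = (α − β − t + p) mod 2π = 1.659136 rad → L = 1.58·(0.039331 + 5.442199 + 1.659136) = 1.58·7.140666 = 11.282252 m
LRL: c = (6 − d² + 2cos(α−β) − 2d(sin α − sin β))/8 = -0.082086; p = 2π − arccos c = 4.630211 rad; φ = atan2(cos β − cos α, d + sin α − sin β) = 0.571690 rad; t = (φ − α + p/2) mod 2π = 0.631766 rad, q = (β − α − t + p) mod 2π = 1.458991 rad → L = 1.58·(0.631766 + 4.630211 + 1.458991) = 1.58·6.720968 = 10.619129 m
Shortest: LRL with L = 10.619129 m ≈ 10.6191 m
Convert LRL to answer units (arcs ×180/π): t = 0.631766·180/π = 36.1975°, p = 4.630211·180/π = 265.2915°, q = 1.458991·180/π = 83.5940°, L = 10.6191 m.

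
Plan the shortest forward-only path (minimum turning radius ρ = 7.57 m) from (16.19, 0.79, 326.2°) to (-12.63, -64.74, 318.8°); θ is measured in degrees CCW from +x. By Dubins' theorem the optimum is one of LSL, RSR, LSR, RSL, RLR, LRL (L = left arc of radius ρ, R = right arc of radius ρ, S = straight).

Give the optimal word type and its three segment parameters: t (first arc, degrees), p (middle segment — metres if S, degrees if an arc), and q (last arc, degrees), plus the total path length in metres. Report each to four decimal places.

Let ψ = atan2(Δy, Δx) = atan2(-65.53, -28.82) = -113.7398° be the start→goal bearing.
Normalize: d = |goal − start| / ρ = 71.587522/7.57 = 9.456740, α = (θ_start − ψ) mod 360° = 79.9398° = 1.395213 rad, β = (θ_goal − ψ) mod 360° = 72.5398° = 1.266059 rad.
Common terms: sin α = 0.984625, cos α = 0.174682, sin β = 0.953926, cos β = 0.300043, cos(α−β) = 0.991671, d² = 89.429932. Work in radians in the unit-radius frame; every candidate has L = ρ·(t + p + q).
LSL: p² = 2 + d² − 2cos(α−β) + 2d(sin α − sin β) = 90.027216; p = √p² = 9.488267; φ = atan2(cos β − cos α, d + sin α − sin β) = 0.013213 rad; t = (φ − α) mod 2π = 4.901185 rad, q = (β − φ) mod 2π = 1.252846 rad → L = 7.57·(4.901185 + 9.488267 + 1.252846) = 7.57·15.642298 = 118.412198 m
RSR: p² = 2 + d² − 2cos(α−β) + 2d(sin β − sin α) = 88.865963; p = √p² = 9.426874; φ = atan2(cos α − cos β, d − sin α + sin β) = -0.013299 rad; t = (α − φ) mod 2π = 1.408512 rad, q = (φ − β) mod 2π = 5.003828 rad → L = 7.57·(1.408512 + 9.426874 + 5.003828) = 7.57·15.839214 = 119.902851 m
LSR: p² = d² − 2 + 2cos(α−β) + 2d(sin α + sin β) = 126.078012; p = √p² = 11.228447; φ = atan2(−cos α − cos β, d + sin α + sin β) − atan2(−2, p) = 0.134635 rad; t = (φ − α) mod 2π = 5.022607 rad, q = (φ − β) mod 2π = 5.151761 rad → L = 7.57·(5.022607 + 11.228447 + 5.151761) = 7.57·21.402815 = 162.019307 m
RSL: p² = d² − 2 + 2cos(α−β) − 2d(sin α + sin β) = 52.748537; p = √p² = 7.262819; φ = atan2(cos α + cos β, d − sin α − sin β) − atan2(2, p) = -0.205655 rad; t = (α − φ) mod 2π = 1.600868 rad, q = (β − φ) mod 2π = 1.471714 rad → L = 7.57·(1.600868 + 7.262819 + 1.471714) = 7.57·10.335401 = 78.238985 m
RLR: c = (6 − d² + 2cos(α−β) + 2d(sin α − sin β))/8 = -10.108245, |c| > 1 → infeasible
LRL: c = (6 − d² + 2cos(α−β) − 2d(sin α − sin β))/8 = -10.253402, |c| > 1 → infeasible
Shortest: RSL with L = 78.238985 m ≈ 78.2390 m
Convert RSL to answer units (arcs ×180/π): t = 1.600868·180/π = 91.7230°, p = ρ·p = 7.57·7.262819 = 54.9795 m, q = 1.471714·180/π = 84.3230°, L = 78.2390 m.

RSL: t = 91.7230°, p = 54.9795 m, q = 84.3230°, L = 78.2390 m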